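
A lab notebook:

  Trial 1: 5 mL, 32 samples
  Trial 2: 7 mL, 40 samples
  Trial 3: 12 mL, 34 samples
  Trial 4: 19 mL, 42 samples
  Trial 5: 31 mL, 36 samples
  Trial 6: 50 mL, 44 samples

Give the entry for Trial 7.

81 mL, 38 samples

ML goes 5, 7, 12, 19, 31, 50 → 81 (each term is the sum of the two before it).
Samples goes 32, 40, 34, 42, 36, 44 → 38 (alternating steps +8, −6, +8, −6, …).
Putting it together: 81 mL, 38 samples.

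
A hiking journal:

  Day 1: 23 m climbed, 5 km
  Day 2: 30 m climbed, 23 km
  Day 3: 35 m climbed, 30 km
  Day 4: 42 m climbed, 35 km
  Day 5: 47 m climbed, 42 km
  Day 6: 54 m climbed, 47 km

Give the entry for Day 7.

59 m climbed, 54 km

M climbed: alternating steps +7, +5, +7, +5, …; 23, 30, 35, 42, 47, 54 → 59.
Km: 5, 23, 30, 35, 42, 47 → 54 (always the previous value of the m climbed).
So the next record is 59 m climbed, 54 km.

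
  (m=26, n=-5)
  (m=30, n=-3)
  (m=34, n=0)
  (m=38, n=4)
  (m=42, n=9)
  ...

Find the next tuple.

(m=46, n=15)

M goes 26, 30, 34, 38, 42 → 46 (+4 each step).
N: differences are 2, 3, 4, … (increasing by 1 each time), so -5, -3, 0, 4, 9 → 15.
Combining the parts gives (m=46, n=15).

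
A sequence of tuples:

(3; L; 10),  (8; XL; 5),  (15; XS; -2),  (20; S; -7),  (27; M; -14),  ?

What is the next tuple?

(32; L; -19)

For the first coordinate, alternating steps +5, +7, +5, +7, …: 3, 8, 15, 20, 27 → 32.
Size: runs through clothing sizes XS→XL; L, XL, XS, S, M → L.
Third coordinate — together with the first coordinate always sums to 13: 10, 5, -2, -7, -14 → -19.
Putting it together: (32; L; -19).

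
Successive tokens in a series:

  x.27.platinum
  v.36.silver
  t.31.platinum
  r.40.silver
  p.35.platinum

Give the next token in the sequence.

n.44.silver

Letter: letters move back 2 places in the alphabet, so x, v, t, r, p → n.
Second component goes 27, 36, 31, 40, 35 → 44 (alternating steps +9, −5, +9, −5, …).
Metal: platinum, silver, platinum, silver, platinum → silver (alternates platinum ↔ silver).
So the next token is n.44.silver.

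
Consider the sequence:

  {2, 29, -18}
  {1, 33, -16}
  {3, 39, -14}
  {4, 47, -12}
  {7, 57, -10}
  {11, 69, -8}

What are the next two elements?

First component: 2, 1, 3, 4, 7, 11 → 18 → 29 (each term is the sum of the two before it).
Second component: differences are 4, 6, 8, … (increasing by 2 each time); 29, 33, 39, 47, 57, 69 → 83 → 99.
Third component: +2 each step, so -18, -16, -14, -12, -10, -8 → -6 → -4.
So the next two elements are {18, 83, -6} and {29, 99, -4}.

{18, 83, -6}, {29, 99, -4}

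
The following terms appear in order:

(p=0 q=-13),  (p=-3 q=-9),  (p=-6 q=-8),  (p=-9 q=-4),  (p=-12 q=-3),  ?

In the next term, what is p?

-15

P: −3 each step, so 0, -3, -6, -9, -12 → -15.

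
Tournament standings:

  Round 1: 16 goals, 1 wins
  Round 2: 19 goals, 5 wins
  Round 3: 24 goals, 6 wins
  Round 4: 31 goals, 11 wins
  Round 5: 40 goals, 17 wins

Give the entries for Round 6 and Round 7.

51 goals, 28 wins; 64 goals, 45 wins

Goals goes 16, 19, 24, 31, 40 → 51 → 64 (differences are 3, 5, 7, … (increasing by 2 each time)).
Wins: each term is the sum of the two before it; 1, 5, 6, 11, 17 → 28 → 45.
So the next two records are 51 goals, 28 wins and 64 goals, 45 wins.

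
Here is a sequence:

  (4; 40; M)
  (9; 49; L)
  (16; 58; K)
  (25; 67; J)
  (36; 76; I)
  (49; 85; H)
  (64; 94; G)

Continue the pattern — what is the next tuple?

First value: 4, 9, 16, 25, 36, 49, 64 → 81 (perfect squares: 2², 3², 4², …).
Second value — +9 each step: 40, 49, 58, 67, 76, 85, 94 → 103.
Letter: letters move back 1 place in the alphabet, so M, L, K, J, I, H, G → F.
Putting it together: (81; 103; F).

(81; 103; F)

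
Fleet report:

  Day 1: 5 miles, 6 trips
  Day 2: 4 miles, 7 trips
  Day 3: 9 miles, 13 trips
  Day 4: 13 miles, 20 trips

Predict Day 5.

Miles: each term is the sum of the two before it, so 5, 4, 9, 13 → 22.
Trips: each term is the sum of the two before it, so 6, 7, 13, 20 → 33.
Combining the parts gives 22 miles, 33 trips.

22 miles, 33 trips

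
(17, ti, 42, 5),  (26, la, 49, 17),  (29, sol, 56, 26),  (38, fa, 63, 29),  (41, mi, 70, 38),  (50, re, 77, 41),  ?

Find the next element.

(53, do, 84, 50)

First coordinate goes 17, 26, 29, 38, 41, 50 → 53 (alternating steps +9, +3, +9, +3, …).
Note: ti, la, sol, fa, mi, re → do (runs backward through the solfège scale do→ti).
For the third coordinate, +7 each step: 42, 49, 56, 63, 70, 77 → 84.
For the fourth coordinate, always the previous value of the first coordinate: 5, 17, 26, 29, 38, 41 → 50.
Putting it together: (53, do, 84, 50).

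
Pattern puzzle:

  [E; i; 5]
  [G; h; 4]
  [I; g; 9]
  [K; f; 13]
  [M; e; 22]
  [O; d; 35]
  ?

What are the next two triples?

First letter: E, G, I, K, M, O → Q → S (letters move forward 2 places in the alphabet).
Second letter: letters move back 1 place in the alphabet, so i, h, g, f, e, d → c → b.
Third slot: each term is the sum of the two before it; 5, 4, 9, 13, 22, 35 → 57 → 92.
So the next two triples are [Q; c; 57] and [S; b; 92].

[Q; c; 57], [S; b; 92]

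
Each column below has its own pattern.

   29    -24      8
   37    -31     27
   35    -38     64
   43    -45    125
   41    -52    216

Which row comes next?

49  -59  343

First component: alternating steps +8, −2, +8, −2, …; 29, 37, 35, 43, 41 → 49.
Second component goes -24, -31, -38, -45, -52 → -59 (−7 each step).
For the third component, perfect cubes: 2³, 3³, 4³, …: 8, 27, 64, 125, 216 → 343.
Combining the parts gives 49  -59  343.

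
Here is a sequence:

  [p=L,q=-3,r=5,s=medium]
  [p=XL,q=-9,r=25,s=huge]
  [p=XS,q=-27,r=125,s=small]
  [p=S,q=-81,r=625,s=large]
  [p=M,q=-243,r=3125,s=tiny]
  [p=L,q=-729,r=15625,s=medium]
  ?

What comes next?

P: repeats L → XL → XS → S → M; L, XL, XS, S, M, L → XL.
Q: ×3 each step; -3, -9, -27, -81, -243, -729 → -2187.
R: ×5 each step; 5, 25, 125, 625, 3125, 15625 → 78125.
S: repeats medium → huge → small → large → tiny, so medium, huge, small, large, tiny, medium → huge.
Combining the parts gives [p=XL,q=-2187,r=78125,s=huge].

[p=XL,q=-2187,r=78125,s=huge]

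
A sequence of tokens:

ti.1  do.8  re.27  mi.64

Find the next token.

fa.125

Note: runs through the solfège scale do→ti, so ti, do, re, mi → fa.
Second component: perfect cubes: 1³, 2³, 3³, …; 1, 8, 27, 64 → 125.
So the next token is fa.125.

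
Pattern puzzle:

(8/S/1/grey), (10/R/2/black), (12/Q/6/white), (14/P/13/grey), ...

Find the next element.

First component — +2 each step: 8, 10, 12, 14 → 16.
Letter goes S, R, Q, P → O (letters move back 1 place in the alphabet).
Third component: 1, 2, 6, 13 → 23 (differences are 1, 4, 7, … (increasing by 3 each time)).
Shade goes grey, black, white, grey → black (repeats grey → black → white).
Combining the parts gives (16/O/23/black).

(16/O/23/black)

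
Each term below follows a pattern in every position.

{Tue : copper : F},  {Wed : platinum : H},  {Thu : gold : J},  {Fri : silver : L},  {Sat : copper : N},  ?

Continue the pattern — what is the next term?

Day: runs through the weekdays Mon→Sun; Tue, Wed, Thu, Fri, Sat → Sun.
Metal: repeats copper → platinum → gold → silver, so copper, platinum, gold, silver, copper → platinum.
Letter — letters move forward 2 places in the alphabet: F, H, J, L, N → P.
Combining the parts gives {Sun : platinum : P}.

{Sun : platinum : P}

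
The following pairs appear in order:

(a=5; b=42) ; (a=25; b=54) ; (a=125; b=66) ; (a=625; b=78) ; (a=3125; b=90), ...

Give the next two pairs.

A: 5, 25, 125, 625, 3125 → 15625 → 78125 (×5 each step).
B goes 42, 54, 66, 78, 90 → 102 → 114 (+12 each step).
So the next two pairs are (a=15625; b=102) and (a=78125; b=114).

(a=15625; b=102), (a=78125; b=114)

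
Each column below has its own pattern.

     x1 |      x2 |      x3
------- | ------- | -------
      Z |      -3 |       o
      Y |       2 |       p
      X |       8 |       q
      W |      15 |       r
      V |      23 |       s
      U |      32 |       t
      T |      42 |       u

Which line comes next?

S  53  v

For the column x1, letters move back 1 place in the alphabet: Z, Y, X, W, V, U, T → S.
For the column x2, differences are 5, 6, 7, … (increasing by 1 each time): -3, 2, 8, 15, 23, 32, 42 → 53.
For the column x3, letters move forward 1 place in the alphabet: o, p, q, r, s, t, u → v.
So the next line is S  53  v.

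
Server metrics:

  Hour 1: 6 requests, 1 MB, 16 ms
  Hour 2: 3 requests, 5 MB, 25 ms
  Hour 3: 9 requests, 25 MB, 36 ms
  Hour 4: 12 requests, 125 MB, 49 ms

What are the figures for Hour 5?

21 requests, 625 MB, 64 ms

For the requests, each term is the sum of the two before it: 6, 3, 9, 12 → 21.
MB: ×5 each step, so 1, 5, 25, 125 → 625.
For the ms, perfect squares: 4², 5², 6², …: 16, 25, 36, 49 → 64.
Putting it together: 21 requests, 625 MB, 64 ms.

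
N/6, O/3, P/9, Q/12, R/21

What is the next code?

Letter: N, O, P, Q, R → S (letters move forward 1 place in the alphabet).
Second component: each term is the sum of the two before it; 6, 3, 9, 12, 21 → 33.
So the next code is S/33.

S/33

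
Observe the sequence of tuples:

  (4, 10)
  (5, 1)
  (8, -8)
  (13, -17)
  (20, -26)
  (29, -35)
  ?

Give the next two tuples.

First slot goes 4, 5, 8, 13, 20, 29 → 40 → 53 (differences are 1, 3, 5, … (increasing by 2 each time)).
Second slot: 10, 1, -8, -17, -26, -35 → -44 → -53 (−9 each step).
Putting the parts together: (40, -44) and then (53, -53).

(40, -44), (53, -53)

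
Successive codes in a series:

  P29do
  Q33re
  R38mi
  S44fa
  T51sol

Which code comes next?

Letter goes P, Q, R, S, T → U (letters move forward 1 place in the alphabet).
Second component: differences are 4, 5, 6, … (increasing by 1 each time); 29, 33, 38, 44, 51 → 59.
Note goes do, re, mi, fa, sol → la (runs through the solfège scale do→ti).
Combining the parts gives U59la.

U59la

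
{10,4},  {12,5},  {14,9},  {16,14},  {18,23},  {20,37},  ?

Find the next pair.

First value — +2 each step: 10, 12, 14, 16, 18, 20 → 22.
Second value — each term is the sum of the two before it: 4, 5, 9, 14, 23, 37 → 60.
Combining the parts gives {22,60}.

{22,60}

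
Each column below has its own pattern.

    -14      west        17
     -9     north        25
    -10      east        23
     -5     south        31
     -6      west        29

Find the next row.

First component: -14, -9, -10, -5, -6 → -1 (alternating steps +5, −1, +5, −1, …).
Direction: repeats west → north → east → south, so west, north, east, south, west → north.
Third component: alternating steps +8, −2, +8, −2, …, so 17, 25, 23, 31, 29 → 37.
So the next row is -1  north  37.

-1  north  37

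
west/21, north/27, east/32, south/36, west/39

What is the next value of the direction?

north

Direction goes west, north, east, south, west → north (repeats west → north → east → south).
For the second component, differences are 6, 5, 4, … (decreasing by 1 each time): 21, 27, 32, 36, 39 → 41.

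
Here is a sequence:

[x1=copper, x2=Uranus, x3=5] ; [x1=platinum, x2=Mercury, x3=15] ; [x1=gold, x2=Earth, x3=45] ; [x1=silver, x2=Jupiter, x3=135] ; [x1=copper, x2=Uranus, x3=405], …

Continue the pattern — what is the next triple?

X1 goes copper, platinum, gold, silver, copper → platinum (repeats copper → platinum → gold → silver).
For the x2, repeats Uranus → Mercury → Earth → Jupiter: Uranus, Mercury, Earth, Jupiter, Uranus → Mercury.
X3 — ×3 each step: 5, 15, 45, 135, 405 → 1215.
Putting it together: [x1=platinum, x2=Mercury, x3=1215].

[x1=platinum, x2=Mercury, x3=1215]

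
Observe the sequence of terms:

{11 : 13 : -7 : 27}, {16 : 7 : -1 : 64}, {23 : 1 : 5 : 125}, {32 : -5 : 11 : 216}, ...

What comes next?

{43 : -11 : 17 : 343}

First entry: differences are 5, 7, 9, … (increasing by 2 each time), so 11, 16, 23, 32 → 43.
Second entry — −6 each step: 13, 7, 1, -5 → -11.
Third entry goes -7, -1, 5, 11 → 17 (+6 each step).
Fourth entry — perfect cubes: 3³, 4³, 5³, …: 27, 64, 125, 216 → 343.
Combining the parts gives {43 : -11 : 17 : 343}.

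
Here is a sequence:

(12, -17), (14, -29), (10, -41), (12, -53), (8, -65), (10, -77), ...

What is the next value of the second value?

First value: 12, 14, 10, 12, 8, 10 → 6 (alternating steps +2, −4, +2, −4, …).
Second value goes -17, -29, -41, -53, -65, -77 → -89 (−12 each step).

-89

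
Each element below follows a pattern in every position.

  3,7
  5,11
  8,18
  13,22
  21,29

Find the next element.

34,33

First part — each term is the sum of the two before it: 3, 5, 8, 13, 21 → 34.
Second part: alternating steps +4, +7, +4, +7, …; 7, 11, 18, 22, 29 → 33.
Combining the parts gives 34,33.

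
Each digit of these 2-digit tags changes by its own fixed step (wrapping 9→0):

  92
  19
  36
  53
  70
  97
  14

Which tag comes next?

31

First digit — +2 each step, mod 10: 9, 1, 3, 5, 7, 9, 1 → 3.
Second digit — −3 each step, mod 10: 2, 9, 6, 3, 0, 7, 4 → 1.
Putting it together: 31.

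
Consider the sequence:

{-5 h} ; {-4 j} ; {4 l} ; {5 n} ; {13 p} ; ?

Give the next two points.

{14 r}, {22 t}

For the first slot, alternating steps +1, +8, +1, +8, …: -5, -4, 4, 5, 13 → 14 → 22.
For the letter, letters move forward 2 places in the alphabet: h, j, l, n, p → r → t.
So the next two points are {14 r} and {22 t}.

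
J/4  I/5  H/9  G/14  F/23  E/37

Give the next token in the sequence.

D/60

For the letter, letters move back 1 place in the alphabet: J, I, H, G, F, E → D.
Second component: each term is the sum of the two before it, so 4, 5, 9, 14, 23, 37 → 60.
Combining the parts gives D/60.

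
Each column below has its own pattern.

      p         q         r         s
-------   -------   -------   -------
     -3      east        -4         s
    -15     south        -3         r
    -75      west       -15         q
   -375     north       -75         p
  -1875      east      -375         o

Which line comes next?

Column p — ×5 each step: -3, -15, -75, -375, -1875 → -9375.
Column q — repeats east → south → west → north: east, south, west, north, east → south.
Column r — always the previous value of the column p: -4, -3, -15, -75, -375 → -1875.
Column s: s, r, q, p, o → n (letters move back 1 place in the alphabet).
Combining the parts gives -9375  south  -1875  n.

-9375  south  -1875  n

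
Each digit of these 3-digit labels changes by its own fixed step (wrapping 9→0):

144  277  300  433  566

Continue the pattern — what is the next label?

699

First digit — +1 each step, mod 10: 1, 2, 3, 4, 5 → 6.
For the second digit, +3 each step, mod 10: 4, 7, 0, 3, 6 → 9.
Third digit goes 4, 7, 0, 3, 6 → 9 (+3 each step, mod 10).
Combining the parts gives 699.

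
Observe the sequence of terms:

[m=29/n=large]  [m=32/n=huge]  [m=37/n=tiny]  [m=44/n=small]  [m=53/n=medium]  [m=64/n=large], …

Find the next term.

M — differences are 3, 5, 7, … (increasing by 2 each time): 29, 32, 37, 44, 53, 64 → 77.
N: repeats large → huge → tiny → small → medium, so large, huge, tiny, small, medium, large → huge.
Combining the parts gives [m=77/n=huge].

[m=77/n=huge]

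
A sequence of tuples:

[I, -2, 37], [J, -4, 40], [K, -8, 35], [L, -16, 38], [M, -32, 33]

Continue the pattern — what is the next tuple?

[N, -64, 36]

Letter: I, J, K, L, M → N (letters move forward 1 place in the alphabet).
Second slot: -2, -4, -8, -16, -32 → -64 (×2 each step).
For the third slot, alternating steps +3, −5, +3, −5, …: 37, 40, 35, 38, 33 → 36.
Putting it together: [N, -64, 36].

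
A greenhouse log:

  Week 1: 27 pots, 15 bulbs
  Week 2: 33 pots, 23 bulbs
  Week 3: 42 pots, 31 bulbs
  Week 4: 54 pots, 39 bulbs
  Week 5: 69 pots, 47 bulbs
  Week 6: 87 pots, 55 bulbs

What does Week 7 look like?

108 pots, 63 bulbs

Pots: 27, 33, 42, 54, 69, 87 → 108 (differences are 6, 9, 12, … (increasing by 3 each time)).
Bulbs: 15, 23, 31, 39, 47, 55 → 63 (+8 each step).
Putting it together: 108 pots, 63 bulbs.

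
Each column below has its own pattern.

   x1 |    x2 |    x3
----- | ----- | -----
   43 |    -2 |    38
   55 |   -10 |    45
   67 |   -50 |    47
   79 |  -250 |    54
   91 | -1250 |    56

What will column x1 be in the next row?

103

Column x1 goes 43, 55, 67, 79, 91 → 103 (+12 each step).
For the column x2, ×5 each step: -2, -10, -50, -250, -1250 → -6250.
Column x3: alternating steps +7, +2, +7, +2, …, so 38, 45, 47, 54, 56 → 63.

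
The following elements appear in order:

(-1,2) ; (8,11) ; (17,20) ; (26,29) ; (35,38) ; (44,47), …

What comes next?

(53,56)

For the first entry, +9 each step: -1, 8, 17, 26, 35, 44 → 53.
Second entry — always 3 more than the first entry: 2, 11, 20, 29, 38, 47 → 56.
So the next element is (53,56).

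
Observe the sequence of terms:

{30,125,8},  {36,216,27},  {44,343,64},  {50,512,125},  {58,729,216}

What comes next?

First part: 30, 36, 44, 50, 58 → 64 (alternating steps +6, +8, +6, +8, …).
Second part: perfect cubes: 5³, 6³, 7³, …, so 125, 216, 343, 512, 729 → 1000.
Third part: perfect cubes: 2³, 3³, 4³, …, so 8, 27, 64, 125, 216 → 343.
So the next term is {64,1000,343}.

{64,1000,343}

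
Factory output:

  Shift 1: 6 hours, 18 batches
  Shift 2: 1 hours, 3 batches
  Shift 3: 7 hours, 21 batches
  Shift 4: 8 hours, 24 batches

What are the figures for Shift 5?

Hours: 6, 1, 7, 8 → 15 (each term is the sum of the two before it).
Batches goes 18, 3, 21, 24 → 45 (always 3 × the hours).
So the next row is 15 hours, 45 batches.

15 hours, 45 batches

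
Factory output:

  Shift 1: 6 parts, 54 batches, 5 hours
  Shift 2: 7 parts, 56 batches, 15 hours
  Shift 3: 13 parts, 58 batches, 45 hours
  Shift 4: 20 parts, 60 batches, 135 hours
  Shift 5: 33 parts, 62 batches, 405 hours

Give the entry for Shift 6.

53 parts, 64 batches, 1215 hours

Parts: 6, 7, 13, 20, 33 → 53 (each term is the sum of the two before it).
Batches: +2 each step, so 54, 56, 58, 60, 62 → 64.
Hours — ×3 each step: 5, 15, 45, 135, 405 → 1215.
Combining the parts gives 53 parts, 64 batches, 1215 hours.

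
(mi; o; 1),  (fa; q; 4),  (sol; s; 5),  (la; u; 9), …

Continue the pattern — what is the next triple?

(ti; w; 14)

For the note, runs through the solfège scale do→ti: mi, fa, sol, la → ti.
Letter: letters move forward 2 places in the alphabet; o, q, s, u → w.
For the third part, each term is the sum of the two before it: 1, 4, 5, 9 → 14.
Putting it together: (ti; w; 14).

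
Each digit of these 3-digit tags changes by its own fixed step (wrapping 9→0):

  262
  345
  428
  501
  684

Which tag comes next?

767

First digit: +1 each step, mod 10; 2, 3, 4, 5, 6 → 7.
Second digit: 6, 4, 2, 0, 8 → 6 (−2 each step, mod 10).
Third digit goes 2, 5, 8, 1, 4 → 7 (+3 each step, mod 10).
So the next tag is 767.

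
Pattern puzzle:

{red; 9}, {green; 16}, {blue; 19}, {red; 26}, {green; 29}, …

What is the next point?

For the colour, repeats red → green → blue: red, green, blue, red, green → blue.
Second part — alternating steps +7, +3, +7, +3, …: 9, 16, 19, 26, 29 → 36.
Combining the parts gives {blue; 36}.

{blue; 36}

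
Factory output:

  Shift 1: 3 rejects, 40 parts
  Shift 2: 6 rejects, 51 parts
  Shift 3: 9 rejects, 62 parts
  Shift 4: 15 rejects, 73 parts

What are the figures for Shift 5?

Rejects — each term is the sum of the two before it: 3, 6, 9, 15 → 24.
Parts — +11 each step: 40, 51, 62, 73 → 84.
Putting it together: 24 rejects, 84 parts.

24 rejects, 84 parts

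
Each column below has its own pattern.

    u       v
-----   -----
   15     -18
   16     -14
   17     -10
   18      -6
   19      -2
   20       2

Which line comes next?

21  6

Column u — +1 each step: 15, 16, 17, 18, 19, 20 → 21.
Column v goes -18, -14, -10, -6, -2, 2 → 6 (+4 each step).
Putting it together: 21  6.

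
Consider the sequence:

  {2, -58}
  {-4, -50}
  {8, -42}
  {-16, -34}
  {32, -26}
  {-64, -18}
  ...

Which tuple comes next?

First part — ×(-2) each step: 2, -4, 8, -16, 32, -64 → 128.
For the second part, +8 each step: -58, -50, -42, -34, -26, -18 → -10.
Putting it together: {128, -10}.

{128, -10}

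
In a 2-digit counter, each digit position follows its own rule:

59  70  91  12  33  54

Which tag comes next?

First digit: +2 each step, mod 10, so 5, 7, 9, 1, 3, 5 → 7.
Second digit — +1 each step, mod 10: 9, 0, 1, 2, 3, 4 → 5.
So the next tag is 75.

75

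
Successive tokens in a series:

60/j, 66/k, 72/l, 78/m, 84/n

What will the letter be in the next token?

o

Letter — letters move forward 1 place in the alphabet: j, k, l, m, n → o.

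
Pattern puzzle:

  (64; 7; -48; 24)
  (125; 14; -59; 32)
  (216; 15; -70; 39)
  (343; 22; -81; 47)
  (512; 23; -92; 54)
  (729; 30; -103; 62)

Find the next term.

First value: 64, 125, 216, 343, 512, 729 → 1000 (perfect cubes: 4³, 5³, 6³, …).
Second value: alternating steps +7, +1, +7, +1, …; 7, 14, 15, 22, 23, 30 → 31.
Third value: −11 each step, so -48, -59, -70, -81, -92, -103 → -114.
Fourth value goes 24, 32, 39, 47, 54, 62 → 69 (alternating steps +8, +7, +8, +7, …).
Putting it together: (1000; 31; -114; 69).

(1000; 31; -114; 69)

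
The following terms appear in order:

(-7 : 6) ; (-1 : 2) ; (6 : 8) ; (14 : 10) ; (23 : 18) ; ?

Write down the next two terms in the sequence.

First part: -7, -1, 6, 14, 23 → 33 → 44 (differences are 6, 7, 8, … (increasing by 1 each time)).
Second part: each term is the sum of the two before it, so 6, 2, 8, 10, 18 → 28 → 46.
So the next two terms are (33 : 28) and (44 : 46).

(33 : 28), (44 : 46)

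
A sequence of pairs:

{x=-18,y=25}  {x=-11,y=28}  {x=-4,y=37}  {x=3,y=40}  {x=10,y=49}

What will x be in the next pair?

17

X: +7 each step, so -18, -11, -4, 3, 10 → 17.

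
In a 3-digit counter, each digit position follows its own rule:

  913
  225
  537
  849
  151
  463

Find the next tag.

First digit — +3 each step, mod 10: 9, 2, 5, 8, 1, 4 → 7.
Second digit — +1 each step, mod 10: 1, 2, 3, 4, 5, 6 → 7.
Third digit: 3, 5, 7, 9, 1, 3 → 5 (+2 each step, mod 10).
So the next tag is 775.

775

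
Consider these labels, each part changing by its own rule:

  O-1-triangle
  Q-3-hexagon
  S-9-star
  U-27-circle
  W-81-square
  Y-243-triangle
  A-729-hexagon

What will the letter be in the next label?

Letter goes O, Q, S, U, W, Y, A → C (letters move forward 2 places in the alphabet, wrapping Z→A).
Second component: ×3 each step; 1, 3, 9, 27, 81, 243, 729 → 2187.
Shape: triangle, hexagon, star, circle, square, triangle, hexagon → star (repeats triangle → hexagon → star → circle → square).

C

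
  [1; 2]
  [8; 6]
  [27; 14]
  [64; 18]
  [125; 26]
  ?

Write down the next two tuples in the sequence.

For the first component, perfect cubes: 1³, 2³, 3³, …: 1, 8, 27, 64, 125 → 216 → 343.
Second component: alternating steps +4, +8, +4, +8, …, so 2, 6, 14, 18, 26 → 30 → 38.
So the next two tuples are [216; 30] and [343; 38].

[216; 30], [343; 38]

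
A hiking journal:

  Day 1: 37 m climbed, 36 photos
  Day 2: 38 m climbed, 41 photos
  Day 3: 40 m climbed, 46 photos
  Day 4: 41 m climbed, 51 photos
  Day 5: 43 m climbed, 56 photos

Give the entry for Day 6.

M climbed: 37, 38, 40, 41, 43 → 44 (alternating steps +1, +2, +1, +2, …).
For the photos, +5 each step: 36, 41, 46, 51, 56 → 61.
Putting it together: 44 m climbed, 61 photos.

44 m climbed, 61 photos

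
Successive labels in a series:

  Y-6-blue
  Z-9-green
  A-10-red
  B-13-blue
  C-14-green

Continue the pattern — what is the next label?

D-17-red

Letter: Y, Z, A, B, C → D (letters move forward 1 place in the alphabet, wrapping Z→A).
Second component — alternating steps +3, +1, +3, +1, …: 6, 9, 10, 13, 14 → 17.
Colour: repeats blue → green → red, so blue, green, red, blue, green → red.
Putting it together: D-17-red.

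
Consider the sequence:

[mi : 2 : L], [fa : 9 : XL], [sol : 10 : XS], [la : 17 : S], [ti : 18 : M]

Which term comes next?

[do : 25 : L]

Note: runs through the solfège scale do→ti; mi, fa, sol, la, ti → do.
For the second entry, alternating steps +7, +1, +7, +1, …: 2, 9, 10, 17, 18 → 25.
Size goes L, XL, XS, S, M → L (runs through clothing sizes XS→XL).
Putting it together: [do : 25 : L].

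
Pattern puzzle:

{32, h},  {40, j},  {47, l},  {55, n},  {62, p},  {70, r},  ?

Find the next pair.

{77, t}

First slot: 32, 40, 47, 55, 62, 70 → 77 (alternating steps +8, +7, +8, +7, …).
For the letter, letters move forward 2 places in the alphabet: h, j, l, n, p, r → t.
Combining the parts gives {77, t}.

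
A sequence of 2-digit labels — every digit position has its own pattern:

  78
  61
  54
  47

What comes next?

First digit: −1 each step, mod 10, so 7, 6, 5, 4 → 3.
Second digit: 8, 1, 4, 7 → 0 (+3 each step, mod 10).
Putting it together: 30.

30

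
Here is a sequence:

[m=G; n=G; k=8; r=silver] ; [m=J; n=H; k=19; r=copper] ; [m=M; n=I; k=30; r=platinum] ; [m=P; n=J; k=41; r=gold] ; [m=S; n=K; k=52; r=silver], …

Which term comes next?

[m=V; n=L; k=63; r=copper]

For the m, letters move forward 3 places in the alphabet: G, J, M, P, S → V.
N: letters move forward 1 place in the alphabet; G, H, I, J, K → L.
K: 8, 19, 30, 41, 52 → 63 (+11 each step).
For the r, repeats silver → copper → platinum → gold: silver, copper, platinum, gold, silver → copper.
Putting it together: [m=V; n=L; k=63; r=copper].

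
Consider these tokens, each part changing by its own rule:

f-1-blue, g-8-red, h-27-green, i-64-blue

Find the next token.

j-125-red

Letter — letters move forward 1 place in the alphabet: f, g, h, i → j.
Second component: 1, 8, 27, 64 → 125 (perfect cubes: 1³, 2³, 3³, …).
Colour: repeats blue → red → green, so blue, red, green, blue → red.
Putting it together: j-125-red.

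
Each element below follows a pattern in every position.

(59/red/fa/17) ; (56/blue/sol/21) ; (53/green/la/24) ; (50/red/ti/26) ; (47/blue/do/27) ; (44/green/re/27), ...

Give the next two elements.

First entry — −3 each step: 59, 56, 53, 50, 47, 44 → 41 → 38.
Colour: repeats red → blue → green, so red, blue, green, red, blue, green → red → blue.
Note: runs through the solfège scale do→ti, so fa, sol, la, ti, do, re → mi → fa.
Fourth entry — differences are 4, 3, 2, … (decreasing by 1 each time): 17, 21, 24, 26, 27, 27 → 26 → 24.
So the next two elements are (41/red/mi/26) and (38/blue/fa/24).

(41/red/mi/26), (38/blue/fa/24)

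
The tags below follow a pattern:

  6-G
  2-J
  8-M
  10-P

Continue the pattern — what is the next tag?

18-S

First component: each term is the sum of the two before it, so 6, 2, 8, 10 → 18.
For the letter, letters move forward 3 places in the alphabet: G, J, M, P → S.
Combining the parts gives 18-S.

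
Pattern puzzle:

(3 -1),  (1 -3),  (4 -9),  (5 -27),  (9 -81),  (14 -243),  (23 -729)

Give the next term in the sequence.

First entry: 3, 1, 4, 5, 9, 14, 23 → 37 (each term is the sum of the two before it).
Second entry goes -1, -3, -9, -27, -81, -243, -729 → -2187 (×3 each step).
So the next term is (37 -2187).

(37 -2187)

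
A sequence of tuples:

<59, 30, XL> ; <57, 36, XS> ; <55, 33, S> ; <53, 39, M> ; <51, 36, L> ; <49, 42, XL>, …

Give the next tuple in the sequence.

<47, 39, XS>

First component: −2 each step; 59, 57, 55, 53, 51, 49 → 47.
Second component: 30, 36, 33, 39, 36, 42 → 39 (alternating steps +6, −3, +6, −3, …).
Size: XL, XS, S, M, L, XL → XS (repeats XL → XS → S → M → L).
Putting it together: <47, 39, XS>.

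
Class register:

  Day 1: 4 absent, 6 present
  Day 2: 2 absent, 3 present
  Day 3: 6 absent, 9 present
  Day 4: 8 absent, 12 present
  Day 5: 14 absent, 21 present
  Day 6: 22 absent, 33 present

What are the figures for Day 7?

36 absent, 54 present

Absent: 4, 2, 6, 8, 14, 22 → 36 (each term is the sum of the two before it).
Present — each term is the sum of the two before it: 6, 3, 9, 12, 21, 33 → 54.
So the next row is 36 absent, 54 present.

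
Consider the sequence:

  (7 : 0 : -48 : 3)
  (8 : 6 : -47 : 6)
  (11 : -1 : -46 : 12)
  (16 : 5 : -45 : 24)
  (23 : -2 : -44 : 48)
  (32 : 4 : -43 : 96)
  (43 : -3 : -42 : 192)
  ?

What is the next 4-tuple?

(56 : 3 : -41 : 384)

First slot goes 7, 8, 11, 16, 23, 32, 43 → 56 (differences are 1, 3, 5, … (increasing by 2 each time)).
Second slot: 0, 6, -1, 5, -2, 4, -3 → 3 (alternating steps +6, −7, +6, −7, …).
Third slot — +1 each step: -48, -47, -46, -45, -44, -43, -42 → -41.
For the fourth slot, ×2 each step: 3, 6, 12, 24, 48, 96, 192 → 384.
Putting it together: (56 : 3 : -41 : 384).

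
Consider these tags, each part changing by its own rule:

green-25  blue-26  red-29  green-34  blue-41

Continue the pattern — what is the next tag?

Colour: repeats green → blue → red; green, blue, red, green, blue → red.
Second component goes 25, 26, 29, 34, 41 → 50 (differences are 1, 3, 5, … (increasing by 2 each time)).
So the next tag is red-50.

red-50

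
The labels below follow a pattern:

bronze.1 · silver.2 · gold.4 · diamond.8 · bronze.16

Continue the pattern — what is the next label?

Rank: repeats bronze → silver → gold → diamond, so bronze, silver, gold, diamond, bronze → silver.
Second component goes 1, 2, 4, 8, 16 → 32 (×2 each step).
So the next label is silver.32.

silver.32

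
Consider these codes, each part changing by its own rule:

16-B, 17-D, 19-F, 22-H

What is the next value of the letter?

Letter: letters move forward 2 places in the alphabet, so B, D, F, H → J.

J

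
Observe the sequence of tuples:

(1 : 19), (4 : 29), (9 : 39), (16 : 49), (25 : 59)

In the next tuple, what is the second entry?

69

Second entry: +10 each step, so 19, 29, 39, 49, 59 → 69.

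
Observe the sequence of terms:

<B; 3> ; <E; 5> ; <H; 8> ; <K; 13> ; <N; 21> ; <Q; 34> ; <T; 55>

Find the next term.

Letter — letters move forward 3 places in the alphabet: B, E, H, K, N, Q, T → W.
Second component: each term is the sum of the two before it, so 3, 5, 8, 13, 21, 34, 55 → 89.
So the next term is <W; 89>.

<W; 89>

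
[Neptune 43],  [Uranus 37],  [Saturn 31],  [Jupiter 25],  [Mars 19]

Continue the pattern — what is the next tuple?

[Earth 13]

Planet: runs backward through the planets Mercury→Neptune; Neptune, Uranus, Saturn, Jupiter, Mars → Earth.
Second value: −6 each step; 43, 37, 31, 25, 19 → 13.
So the next tuple is [Earth 13].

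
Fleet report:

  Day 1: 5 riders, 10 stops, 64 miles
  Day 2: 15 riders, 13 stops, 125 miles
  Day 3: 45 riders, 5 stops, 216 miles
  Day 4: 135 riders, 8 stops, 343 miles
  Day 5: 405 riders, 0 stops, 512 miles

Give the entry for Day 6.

Riders: ×3 each step, so 5, 15, 45, 135, 405 → 1215.
Stops: alternating steps +3, −8, +3, −8, …; 10, 13, 5, 8, 0 → 3.
Miles goes 64, 125, 216, 343, 512 → 729 (perfect cubes: 4³, 5³, 6³, …).
Combining the parts gives 1215 riders, 3 stops, 729 miles.

1215 riders, 3 stops, 729 miles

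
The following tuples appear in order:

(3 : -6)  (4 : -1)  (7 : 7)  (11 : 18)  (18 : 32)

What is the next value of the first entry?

29

First entry goes 3, 4, 7, 11, 18 → 29 (each term is the sum of the two before it).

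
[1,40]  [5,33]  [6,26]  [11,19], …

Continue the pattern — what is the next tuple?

First slot — each term is the sum of the two before it: 1, 5, 6, 11 → 17.
Second slot — −7 each step: 40, 33, 26, 19 → 12.
So the next tuple is [17,12].

[17,12]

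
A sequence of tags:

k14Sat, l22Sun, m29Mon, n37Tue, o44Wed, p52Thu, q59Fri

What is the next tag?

Letter goes k, l, m, n, o, p, q → r (letters move forward 1 place in the alphabet).
Second component — alternating steps +8, +7, +8, +7, …: 14, 22, 29, 37, 44, 52, 59 → 67.
Day goes Sat, Sun, Mon, Tue, Wed, Thu, Fri → Sat (runs through the weekdays Mon→Sun).
Putting it together: r67Sat.

r67Sat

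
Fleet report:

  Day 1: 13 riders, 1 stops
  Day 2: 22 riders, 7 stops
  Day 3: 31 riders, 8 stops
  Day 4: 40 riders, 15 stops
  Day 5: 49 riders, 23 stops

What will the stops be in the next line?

For the stops, each term is the sum of the two before it: 1, 7, 8, 15, 23 → 38.

38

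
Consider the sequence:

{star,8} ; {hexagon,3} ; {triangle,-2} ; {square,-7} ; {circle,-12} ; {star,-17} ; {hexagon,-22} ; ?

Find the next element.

Shape: repeats star → hexagon → triangle → square → circle, so star, hexagon, triangle, square, circle, star, hexagon → triangle.
Second value — −5 each step: 8, 3, -2, -7, -12, -17, -22 → -27.
Putting it together: {triangle,-27}.

{triangle,-27}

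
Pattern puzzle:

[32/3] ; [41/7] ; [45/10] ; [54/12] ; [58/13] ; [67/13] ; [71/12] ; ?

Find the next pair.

First entry: alternating steps +9, +4, +9, +4, …, so 32, 41, 45, 54, 58, 67, 71 → 80.
Second entry: 3, 7, 10, 12, 13, 13, 12 → 10 (differences are 4, 3, 2, … (decreasing by 1 each time)).
Combining the parts gives [80/10].

[80/10]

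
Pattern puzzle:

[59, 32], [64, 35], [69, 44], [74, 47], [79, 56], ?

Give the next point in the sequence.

First component: +5 each step, so 59, 64, 69, 74, 79 → 84.
For the second component, alternating steps +3, +9, +3, +9, …: 32, 35, 44, 47, 56 → 59.
So the next point is [84, 59].

[84, 59]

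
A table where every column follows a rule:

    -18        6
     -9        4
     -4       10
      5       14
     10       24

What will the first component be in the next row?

For the first component, alternating steps +9, +5, +9, +5, …: -18, -9, -4, 5, 10 → 19.

19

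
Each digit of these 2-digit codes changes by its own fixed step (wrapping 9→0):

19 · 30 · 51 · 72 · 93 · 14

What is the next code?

First digit goes 1, 3, 5, 7, 9, 1 → 3 (+2 each step, mod 10).
For the second digit, +1 each step, mod 10: 9, 0, 1, 2, 3, 4 → 5.
Putting it together: 35.

35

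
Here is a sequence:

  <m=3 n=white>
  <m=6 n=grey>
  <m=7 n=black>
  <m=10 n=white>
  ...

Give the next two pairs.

M: 3, 6, 7, 10 → 11 → 14 (alternating steps +3, +1, +3, +1, …).
N: repeats white → grey → black; white, grey, black, white → grey → black.
So the next two pairs are <m=11 n=grey> and <m=14 n=black>.

<m=11 n=grey>, <m=14 n=black>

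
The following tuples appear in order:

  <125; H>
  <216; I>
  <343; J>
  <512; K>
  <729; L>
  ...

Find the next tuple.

<1000; M>

First value goes 125, 216, 343, 512, 729 → 1000 (perfect cubes: 5³, 6³, 7³, …).
Letter: letters move forward 1 place in the alphabet, so H, I, J, K, L → M.
Combining the parts gives <1000; M>.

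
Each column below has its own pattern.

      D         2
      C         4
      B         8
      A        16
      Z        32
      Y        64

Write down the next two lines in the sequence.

Letter: letters move back 1 place in the alphabet, wrapping A→Z; D, C, B, A, Z, Y → X → W.
Second component — ×2 each step: 2, 4, 8, 16, 32, 64 → 128 → 256.
So the next two lines are X  128 and W  256.

X  128; W  256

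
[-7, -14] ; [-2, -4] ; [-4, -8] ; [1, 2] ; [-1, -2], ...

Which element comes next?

[4, 8]

First part: alternating steps +5, −2, +5, −2, …; -7, -2, -4, 1, -1 → 4.
Second part: always 2 × the first part; -14, -4, -8, 2, -2 → 8.
Putting it together: [4, 8].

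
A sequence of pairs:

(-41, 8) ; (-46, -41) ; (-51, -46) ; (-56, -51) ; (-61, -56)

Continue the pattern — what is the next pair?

First part: −5 each step; -41, -46, -51, -56, -61 → -66.
For the second part, always the previous value of the first part: 8, -41, -46, -51, -56 → -61.
Putting it together: (-66, -61).

(-66, -61)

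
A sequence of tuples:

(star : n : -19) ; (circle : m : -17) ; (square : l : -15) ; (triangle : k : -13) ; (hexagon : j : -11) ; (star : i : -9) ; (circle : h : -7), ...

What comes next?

(square : g : -5)

Shape: repeats star → circle → square → triangle → hexagon, so star, circle, square, triangle, hexagon, star, circle → square.
For the letter, letters move back 1 place in the alphabet: n, m, l, k, j, i, h → g.
Third coordinate: -19, -17, -15, -13, -11, -9, -7 → -5 (+2 each step).
Combining the parts gives (square : g : -5).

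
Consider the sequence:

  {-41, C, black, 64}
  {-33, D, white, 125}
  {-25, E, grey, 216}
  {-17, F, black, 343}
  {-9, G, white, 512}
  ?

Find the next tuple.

{-1, H, grey, 729}

First slot: +8 each step; -41, -33, -25, -17, -9 → -1.
Letter — letters move forward 1 place in the alphabet: C, D, E, F, G → H.
Shade — repeats black → white → grey: black, white, grey, black, white → grey.
Fourth slot: 64, 125, 216, 343, 512 → 729 (perfect cubes: 4³, 5³, 6³, …).
Putting it together: {-1, H, grey, 729}.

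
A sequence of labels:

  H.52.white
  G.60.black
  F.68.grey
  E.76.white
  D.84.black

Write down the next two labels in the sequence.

C.92.grey then B.100.white

For the letter, letters move back 1 place in the alphabet: H, G, F, E, D → C → B.
For the second component, +8 each step: 52, 60, 68, 76, 84 → 92 → 100.
Shade — repeats white → black → grey: white, black, grey, white, black → grey → white.
So the next two labels are C.92.grey and B.100.white.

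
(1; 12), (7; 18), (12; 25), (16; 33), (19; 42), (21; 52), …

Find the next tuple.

(22; 63)

First entry: differences are 6, 5, 4, … (decreasing by 1 each time); 1, 7, 12, 16, 19, 21 → 22.
Second entry goes 12, 18, 25, 33, 42, 52 → 63 (differences are 6, 7, 8, … (increasing by 1 each time)).
Putting it together: (22; 63).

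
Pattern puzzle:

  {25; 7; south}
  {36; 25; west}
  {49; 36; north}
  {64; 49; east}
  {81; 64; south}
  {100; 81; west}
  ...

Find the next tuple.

{121; 100; north}

First entry: perfect squares: 5², 6², 7², …; 25, 36, 49, 64, 81, 100 → 121.
For the second entry, always the previous value of the first entry: 7, 25, 36, 49, 64, 81 → 100.
Direction — repeats south → west → north → east: south, west, north, east, south, west → north.
So the next tuple is {121; 100; north}.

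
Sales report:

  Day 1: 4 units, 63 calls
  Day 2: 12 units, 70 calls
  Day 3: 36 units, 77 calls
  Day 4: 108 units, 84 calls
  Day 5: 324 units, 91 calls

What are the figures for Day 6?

972 units, 98 calls

Units: ×3 each step, so 4, 12, 36, 108, 324 → 972.
Calls: +7 each step, so 63, 70, 77, 84, 91 → 98.
So the next row is 972 units, 98 calls.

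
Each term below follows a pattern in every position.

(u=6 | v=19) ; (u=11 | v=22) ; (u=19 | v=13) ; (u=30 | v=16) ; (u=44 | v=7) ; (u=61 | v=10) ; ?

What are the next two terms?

U: differences are 5, 8, 11, … (increasing by 3 each time), so 6, 11, 19, 30, 44, 61 → 81 → 104.
V: 19, 22, 13, 16, 7, 10 → 1 → 4 (alternating steps +3, −9, +3, −9, …).
So the next two terms are (u=81 | v=1) and (u=104 | v=4).

(u=81 | v=1), (u=104 | v=4)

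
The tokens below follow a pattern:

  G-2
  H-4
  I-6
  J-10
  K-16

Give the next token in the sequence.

Letter: letters move forward 1 place in the alphabet, so G, H, I, J, K → L.
Second component — each term is the sum of the two before it: 2, 4, 6, 10, 16 → 26.
So the next token is L-26.

L-26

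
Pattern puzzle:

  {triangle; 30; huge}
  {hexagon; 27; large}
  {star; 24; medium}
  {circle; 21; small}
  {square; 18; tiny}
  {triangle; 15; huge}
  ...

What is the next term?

{hexagon; 12; large}

Shape — repeats triangle → hexagon → star → circle → square: triangle, hexagon, star, circle, square, triangle → hexagon.
Second coordinate: −3 each step; 30, 27, 24, 21, 18, 15 → 12.
Size — repeats huge → large → medium → small → tiny: huge, large, medium, small, tiny, huge → large.
So the next term is {hexagon; 12; large}.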